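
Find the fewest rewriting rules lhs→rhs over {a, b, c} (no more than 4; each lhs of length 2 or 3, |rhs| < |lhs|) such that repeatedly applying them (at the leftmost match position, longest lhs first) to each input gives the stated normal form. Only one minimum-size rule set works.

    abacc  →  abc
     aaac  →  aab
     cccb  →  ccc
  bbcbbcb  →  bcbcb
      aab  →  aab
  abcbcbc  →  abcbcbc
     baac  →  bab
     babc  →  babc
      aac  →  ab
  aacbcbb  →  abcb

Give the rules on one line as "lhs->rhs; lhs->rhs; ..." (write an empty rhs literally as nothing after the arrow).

ac->b; bb->b; ccb->cc

  | abacc => abbc => abc
  | aaac => aab
  | cccb => ccc
  | bbcbbcb => bcbbcb => bcbcb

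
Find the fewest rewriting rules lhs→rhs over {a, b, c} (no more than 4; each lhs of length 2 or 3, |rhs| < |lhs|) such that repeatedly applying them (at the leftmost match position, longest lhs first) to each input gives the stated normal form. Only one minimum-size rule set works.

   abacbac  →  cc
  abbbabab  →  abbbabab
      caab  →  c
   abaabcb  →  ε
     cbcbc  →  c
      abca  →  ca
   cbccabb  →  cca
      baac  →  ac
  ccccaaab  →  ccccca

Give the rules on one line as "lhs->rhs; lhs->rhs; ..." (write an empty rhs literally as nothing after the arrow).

aa->c; bc->a; cab->ca; cb->

  | abacbac => abaac => abcc => aac => cc
  | abbbabab
  | caab => ccb => c
  | abaabcb => abcbcb => aabcb => cbcb => cb => ε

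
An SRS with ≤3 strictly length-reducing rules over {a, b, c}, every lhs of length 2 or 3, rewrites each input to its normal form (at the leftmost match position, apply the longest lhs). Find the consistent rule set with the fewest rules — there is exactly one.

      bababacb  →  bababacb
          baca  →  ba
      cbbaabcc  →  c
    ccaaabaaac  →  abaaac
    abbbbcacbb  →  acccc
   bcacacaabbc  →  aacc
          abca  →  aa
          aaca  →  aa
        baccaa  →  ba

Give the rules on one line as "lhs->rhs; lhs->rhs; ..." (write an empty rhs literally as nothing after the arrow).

  | bababacb
  | baca => ba
  | cbbaabcc => ccaabcc => cabcc => bcc => c
  | ccaaabaaac => caabaaac => abaaac

bb->c; bc->; ca->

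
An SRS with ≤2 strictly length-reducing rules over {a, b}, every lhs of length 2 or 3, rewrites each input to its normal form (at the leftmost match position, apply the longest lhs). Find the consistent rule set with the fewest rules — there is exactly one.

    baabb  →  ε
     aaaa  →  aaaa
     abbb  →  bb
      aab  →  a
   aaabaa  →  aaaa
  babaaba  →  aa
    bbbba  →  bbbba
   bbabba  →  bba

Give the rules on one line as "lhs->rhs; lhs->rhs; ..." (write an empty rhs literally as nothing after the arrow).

  | baabb => bab => ε
  | aaaa
  | abbb => bb
  | aab => a

ab->; bab->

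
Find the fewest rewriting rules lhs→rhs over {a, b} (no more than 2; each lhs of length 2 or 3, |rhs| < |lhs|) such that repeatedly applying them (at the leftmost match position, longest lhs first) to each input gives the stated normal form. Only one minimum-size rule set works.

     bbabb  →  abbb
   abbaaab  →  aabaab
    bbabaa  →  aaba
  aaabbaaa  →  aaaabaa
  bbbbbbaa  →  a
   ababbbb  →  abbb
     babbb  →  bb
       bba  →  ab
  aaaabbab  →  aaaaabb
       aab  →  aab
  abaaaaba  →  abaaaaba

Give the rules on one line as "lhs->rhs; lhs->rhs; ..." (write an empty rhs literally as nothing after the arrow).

bab->; bba->ab

  | bbabb => abbb
  | abbaaab => aabaab
  | bbabaa => abbaa => aaba
  | aaabbaaa => aaaabaa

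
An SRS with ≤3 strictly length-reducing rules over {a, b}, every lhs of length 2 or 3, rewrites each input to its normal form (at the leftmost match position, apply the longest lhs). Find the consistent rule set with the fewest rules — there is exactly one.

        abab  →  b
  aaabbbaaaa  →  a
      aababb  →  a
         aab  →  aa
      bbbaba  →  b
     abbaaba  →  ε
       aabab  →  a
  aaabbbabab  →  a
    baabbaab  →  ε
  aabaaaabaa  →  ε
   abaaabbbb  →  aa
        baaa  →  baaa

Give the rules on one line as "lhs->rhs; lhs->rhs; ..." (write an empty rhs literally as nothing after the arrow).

  | abab => bbb => b
  | aaabbbaaaa => aaabbaaaa => aaabaaaa => aabbaaa => aabaaa => abbaa => abaa => bba => a
  | aababb => abbbb => abbb => abb => ab => a
  | aab => aa

ab->a; aba->bb; bb->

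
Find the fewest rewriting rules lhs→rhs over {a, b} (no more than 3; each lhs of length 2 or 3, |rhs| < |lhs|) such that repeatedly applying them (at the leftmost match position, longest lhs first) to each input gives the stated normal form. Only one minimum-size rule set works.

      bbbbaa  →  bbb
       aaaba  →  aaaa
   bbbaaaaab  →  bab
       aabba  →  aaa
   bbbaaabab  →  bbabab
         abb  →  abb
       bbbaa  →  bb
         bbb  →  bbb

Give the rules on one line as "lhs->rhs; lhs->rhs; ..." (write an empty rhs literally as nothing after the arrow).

aab->aa; baa->

  | bbbbaa => bbb
  | aaaba => aaaa
  | bbbaaaaab => bbaaab => bab
  | aabba => aaba => aaa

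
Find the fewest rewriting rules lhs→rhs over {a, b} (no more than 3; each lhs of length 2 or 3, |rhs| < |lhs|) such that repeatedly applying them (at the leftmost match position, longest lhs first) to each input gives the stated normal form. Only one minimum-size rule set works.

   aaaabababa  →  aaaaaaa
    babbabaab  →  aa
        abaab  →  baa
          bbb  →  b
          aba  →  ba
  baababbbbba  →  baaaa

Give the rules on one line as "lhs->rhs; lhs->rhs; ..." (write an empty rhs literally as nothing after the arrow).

aab->aa; ab->b; bb->

  | aaaabababa => aaaaababa => aaaaaaba => aaaaaaa
  | babbabaab => bbbabaab => babaab => bbaab => aab => aa
  | abaab => baab => baa
  | bbb => b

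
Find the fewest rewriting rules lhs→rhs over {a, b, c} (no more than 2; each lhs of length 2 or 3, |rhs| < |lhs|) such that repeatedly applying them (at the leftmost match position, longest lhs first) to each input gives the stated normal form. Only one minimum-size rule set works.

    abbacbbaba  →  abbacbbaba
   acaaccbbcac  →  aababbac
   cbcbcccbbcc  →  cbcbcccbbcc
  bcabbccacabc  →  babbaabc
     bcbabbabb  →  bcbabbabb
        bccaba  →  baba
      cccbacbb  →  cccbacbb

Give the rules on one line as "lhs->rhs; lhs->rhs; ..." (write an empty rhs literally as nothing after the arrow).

  | abbacbbaba
  | acaaccbbcac => aaaccbbcac => aababbcac => aababbac
  | cbcbcccbbcc
  | bcabbccacabc => babbccacabc => babbcacabc => babbacabc => babbaabc

acc->ba; ca->a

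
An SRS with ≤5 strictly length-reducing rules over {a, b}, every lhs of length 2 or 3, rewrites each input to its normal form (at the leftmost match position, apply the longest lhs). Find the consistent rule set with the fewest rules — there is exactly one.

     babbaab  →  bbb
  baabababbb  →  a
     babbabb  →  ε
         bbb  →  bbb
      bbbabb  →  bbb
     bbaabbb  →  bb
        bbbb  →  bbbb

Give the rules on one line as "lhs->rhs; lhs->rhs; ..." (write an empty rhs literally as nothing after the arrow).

aaa->bb; ab->; bab->aa; bba->

  | babbaab => aabaab => aaab => bbb
  | baabababbb => baababbb => baabbb => babb => aab => a
  | babbabb => aababb => aabb => ab => ε
  | bbb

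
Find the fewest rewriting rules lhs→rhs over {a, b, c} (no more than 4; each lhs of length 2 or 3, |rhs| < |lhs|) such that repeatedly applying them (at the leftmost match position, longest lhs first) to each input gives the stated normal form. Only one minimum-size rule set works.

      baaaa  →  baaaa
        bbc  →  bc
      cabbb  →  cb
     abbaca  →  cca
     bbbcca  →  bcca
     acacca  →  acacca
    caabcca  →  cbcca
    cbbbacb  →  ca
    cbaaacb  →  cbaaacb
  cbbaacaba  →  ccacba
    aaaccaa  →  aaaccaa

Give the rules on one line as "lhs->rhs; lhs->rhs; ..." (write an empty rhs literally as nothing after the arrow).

ab->b; bb->b; bba->c; ccb->a

  | baaaa
  | bbc => bc
  | cabbb => cbbb => cbb => cb
  | abbaca => bbaca => cca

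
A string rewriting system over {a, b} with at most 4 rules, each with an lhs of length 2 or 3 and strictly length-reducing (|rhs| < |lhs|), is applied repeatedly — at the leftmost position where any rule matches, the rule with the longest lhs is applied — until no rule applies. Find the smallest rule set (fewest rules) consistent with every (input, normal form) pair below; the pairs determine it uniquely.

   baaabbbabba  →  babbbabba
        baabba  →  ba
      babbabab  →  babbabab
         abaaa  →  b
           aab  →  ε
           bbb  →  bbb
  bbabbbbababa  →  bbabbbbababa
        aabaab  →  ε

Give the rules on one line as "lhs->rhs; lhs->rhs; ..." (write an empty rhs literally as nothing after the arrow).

  | baaabbbabba => aaabbbabba => babbbabba
  | baabba => aabba => ba
  | babbabab
  | abaaa => aaaa => baa => aa => b

aa->b; aab->; baa->aa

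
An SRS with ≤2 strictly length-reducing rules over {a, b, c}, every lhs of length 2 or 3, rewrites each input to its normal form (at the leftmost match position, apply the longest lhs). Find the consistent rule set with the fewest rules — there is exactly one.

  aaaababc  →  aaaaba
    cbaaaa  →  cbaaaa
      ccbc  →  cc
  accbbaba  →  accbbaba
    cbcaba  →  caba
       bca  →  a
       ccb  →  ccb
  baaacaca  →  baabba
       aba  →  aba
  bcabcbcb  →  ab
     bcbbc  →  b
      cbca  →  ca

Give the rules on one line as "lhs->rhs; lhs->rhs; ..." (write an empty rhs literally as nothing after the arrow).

aca->ba; bc->

  | aaaababc => aaaaba
  | cbaaaa
  | ccbc => cc
  | accbbaba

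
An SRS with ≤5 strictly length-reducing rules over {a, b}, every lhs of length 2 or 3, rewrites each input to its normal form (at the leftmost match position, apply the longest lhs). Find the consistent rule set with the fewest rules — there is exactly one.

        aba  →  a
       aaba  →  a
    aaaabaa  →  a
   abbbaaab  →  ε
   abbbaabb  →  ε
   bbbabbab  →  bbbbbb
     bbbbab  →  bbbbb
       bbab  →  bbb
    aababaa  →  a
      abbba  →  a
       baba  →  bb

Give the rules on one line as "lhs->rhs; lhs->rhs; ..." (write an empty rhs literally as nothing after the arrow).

aa->a; ab->; abb->ab; ba->b

  | aba => a
  | aaba => aba => a
  | aaaabaa => aaabaa => aabaa => abaa => aa => a
  | abbbaaab => abbaaab => abaaab => aaab => aab => ab => ε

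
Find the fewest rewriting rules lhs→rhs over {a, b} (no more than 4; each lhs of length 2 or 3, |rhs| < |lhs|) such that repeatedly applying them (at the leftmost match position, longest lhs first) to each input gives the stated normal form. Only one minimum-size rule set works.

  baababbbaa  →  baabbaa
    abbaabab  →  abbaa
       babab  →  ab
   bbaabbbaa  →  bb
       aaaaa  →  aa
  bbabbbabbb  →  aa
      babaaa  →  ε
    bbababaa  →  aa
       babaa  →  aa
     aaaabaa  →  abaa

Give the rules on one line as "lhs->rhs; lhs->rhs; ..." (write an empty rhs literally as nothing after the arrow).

  | baababbbaa => baabbaa
  | abbaabab => abbaa
  | babab => ab
  | bbaabbbaa => bbaaaaaa => bbaaa => bb

aaa->; bab->; bbb->aa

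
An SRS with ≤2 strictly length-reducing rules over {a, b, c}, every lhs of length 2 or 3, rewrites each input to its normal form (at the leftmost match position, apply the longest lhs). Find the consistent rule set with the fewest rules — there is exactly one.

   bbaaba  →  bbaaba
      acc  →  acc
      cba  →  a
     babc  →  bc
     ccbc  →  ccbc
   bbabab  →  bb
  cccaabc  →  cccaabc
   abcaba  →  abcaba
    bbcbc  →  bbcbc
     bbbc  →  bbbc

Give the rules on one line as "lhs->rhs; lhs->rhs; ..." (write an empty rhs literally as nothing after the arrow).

  | bbaaba
  | acc
  | cba => a
  | babc => bc

bab->b; cba->a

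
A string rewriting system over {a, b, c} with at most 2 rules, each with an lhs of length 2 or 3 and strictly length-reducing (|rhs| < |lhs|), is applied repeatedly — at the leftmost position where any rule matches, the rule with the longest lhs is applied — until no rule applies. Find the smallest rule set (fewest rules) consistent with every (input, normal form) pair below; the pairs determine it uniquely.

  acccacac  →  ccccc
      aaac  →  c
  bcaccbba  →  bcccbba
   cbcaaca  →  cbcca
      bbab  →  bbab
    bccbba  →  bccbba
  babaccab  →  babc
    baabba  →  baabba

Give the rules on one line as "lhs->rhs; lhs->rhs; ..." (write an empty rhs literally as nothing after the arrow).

ac->c; cab->

  | acccacac => cccacac => ccccac => ccccc
  | aaac => aac => ac => c
  | bcaccbba => bcccbba
  | cbcaaca => cbcaca => cbcca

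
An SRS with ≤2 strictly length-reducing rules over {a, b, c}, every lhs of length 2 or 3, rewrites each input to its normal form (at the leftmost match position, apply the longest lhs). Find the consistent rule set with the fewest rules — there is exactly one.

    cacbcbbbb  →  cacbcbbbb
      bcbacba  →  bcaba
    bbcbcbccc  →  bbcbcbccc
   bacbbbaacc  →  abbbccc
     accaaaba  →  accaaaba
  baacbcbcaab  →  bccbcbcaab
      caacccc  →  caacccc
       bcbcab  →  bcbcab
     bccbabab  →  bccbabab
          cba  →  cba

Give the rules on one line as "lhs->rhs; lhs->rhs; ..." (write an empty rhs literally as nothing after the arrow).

  | cacbcbbbb
  | bcbacba => bcaba
  | bbcbcbccc
  | bacbbbaacc => abbbaacc => abbbccc

baa->bc; bac->a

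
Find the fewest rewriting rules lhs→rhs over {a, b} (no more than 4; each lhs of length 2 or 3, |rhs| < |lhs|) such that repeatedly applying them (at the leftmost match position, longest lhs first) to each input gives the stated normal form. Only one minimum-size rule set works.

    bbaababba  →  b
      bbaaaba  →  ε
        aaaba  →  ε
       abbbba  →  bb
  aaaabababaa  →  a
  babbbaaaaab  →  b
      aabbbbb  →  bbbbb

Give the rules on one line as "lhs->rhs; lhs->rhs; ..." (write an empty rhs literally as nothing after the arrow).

  | bbaababba => abababba => bababba => babba => bba => ab => b
  | bbaaaba => abaaba => baaba => aba => ba => ε
  | aaaba => aaba => aba => ba => ε
  | abbbba => bbbba => bbab => abb => bb

ab->b; ba->; bba->ab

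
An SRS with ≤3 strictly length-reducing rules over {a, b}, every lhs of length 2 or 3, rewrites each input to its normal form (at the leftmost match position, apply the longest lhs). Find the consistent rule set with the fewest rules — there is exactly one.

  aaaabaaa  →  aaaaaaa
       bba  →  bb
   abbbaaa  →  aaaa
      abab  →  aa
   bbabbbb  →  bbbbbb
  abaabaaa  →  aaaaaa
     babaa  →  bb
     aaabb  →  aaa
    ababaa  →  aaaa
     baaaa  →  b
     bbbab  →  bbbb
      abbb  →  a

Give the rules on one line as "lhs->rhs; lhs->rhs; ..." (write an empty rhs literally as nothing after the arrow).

  | aaaabaaa => aaaaaaa
  | bba => bb
  | abbbaaa => abbaaa => abaaa => aaaa
  | abab => aab => aa

ab->a; ba->b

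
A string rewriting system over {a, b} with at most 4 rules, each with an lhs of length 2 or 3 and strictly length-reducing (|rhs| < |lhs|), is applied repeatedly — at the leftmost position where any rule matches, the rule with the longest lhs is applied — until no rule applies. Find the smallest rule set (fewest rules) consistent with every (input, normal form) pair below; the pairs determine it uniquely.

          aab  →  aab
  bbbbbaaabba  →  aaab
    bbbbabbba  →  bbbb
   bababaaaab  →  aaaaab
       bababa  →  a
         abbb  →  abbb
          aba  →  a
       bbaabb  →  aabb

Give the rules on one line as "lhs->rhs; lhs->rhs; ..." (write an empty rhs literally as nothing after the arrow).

  | aab
  | bbbbbaaabba => bbbbaaabba => bbbaaabba => bbaaabba => baaabba => aaabba => aaab
  | bbbbabbba => bbbbba => bbbb
  | bababaaaab => abaaaab => aaaaab

ba->; baa->aa; bab->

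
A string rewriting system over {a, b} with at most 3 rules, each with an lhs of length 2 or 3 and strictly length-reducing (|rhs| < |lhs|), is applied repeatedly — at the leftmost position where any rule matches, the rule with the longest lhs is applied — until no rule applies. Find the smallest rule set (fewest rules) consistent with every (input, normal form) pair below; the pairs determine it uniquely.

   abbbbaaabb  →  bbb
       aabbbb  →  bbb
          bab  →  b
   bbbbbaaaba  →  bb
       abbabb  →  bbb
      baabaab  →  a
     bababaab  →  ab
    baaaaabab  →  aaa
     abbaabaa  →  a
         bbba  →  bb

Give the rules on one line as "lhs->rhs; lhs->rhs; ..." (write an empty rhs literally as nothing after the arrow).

  | abbbbaaabb => bbbbaaabb => bbbaabb => bbabb => bbb
  | aabbbb => abbb => bbb
  | bab => b
  | bbbbbaaaba => bbbbaaba => bbbaba => bbba => bb

aab->a; abb->bb; ba->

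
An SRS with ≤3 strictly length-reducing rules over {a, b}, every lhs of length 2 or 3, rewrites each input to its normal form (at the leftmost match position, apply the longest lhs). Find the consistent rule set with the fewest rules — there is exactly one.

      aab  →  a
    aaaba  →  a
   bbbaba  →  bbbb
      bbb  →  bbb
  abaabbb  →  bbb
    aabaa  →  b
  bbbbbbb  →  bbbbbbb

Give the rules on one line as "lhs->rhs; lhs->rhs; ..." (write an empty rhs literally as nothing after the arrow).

  | aab => a
  | aaaba => aab => a
  | bbbaba => bbbb
  | bbb

ab->; aba->b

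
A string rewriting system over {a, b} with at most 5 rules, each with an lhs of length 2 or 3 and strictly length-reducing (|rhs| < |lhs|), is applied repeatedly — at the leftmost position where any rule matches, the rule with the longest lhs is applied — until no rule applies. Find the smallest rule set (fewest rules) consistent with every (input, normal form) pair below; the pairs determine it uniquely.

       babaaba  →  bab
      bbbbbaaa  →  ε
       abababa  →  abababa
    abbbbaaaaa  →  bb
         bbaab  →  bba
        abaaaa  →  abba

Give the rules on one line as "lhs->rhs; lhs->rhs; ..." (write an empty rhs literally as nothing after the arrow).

  | babaaba => babaa => bab
  | bbbbbaaa => abbaaa => abbb => aa => ε
  | abababa
  | abbbbaaaaa => aabaaaaa => aaaaaa => baaa => bb

aa->; aaa->b; aab->a; bbb->a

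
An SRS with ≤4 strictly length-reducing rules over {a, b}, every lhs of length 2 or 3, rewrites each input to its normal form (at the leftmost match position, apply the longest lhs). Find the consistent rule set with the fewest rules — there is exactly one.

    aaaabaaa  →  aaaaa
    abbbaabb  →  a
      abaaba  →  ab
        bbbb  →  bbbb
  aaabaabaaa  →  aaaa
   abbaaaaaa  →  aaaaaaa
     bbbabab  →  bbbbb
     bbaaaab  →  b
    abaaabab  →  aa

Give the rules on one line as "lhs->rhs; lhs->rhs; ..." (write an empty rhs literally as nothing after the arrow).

  | aaaabaaa => aaaaa
  | abbbaabb => abaabb => abb => a
  | abaaba => aba => ab
  | bbbb

abb->a; ba->b; baa->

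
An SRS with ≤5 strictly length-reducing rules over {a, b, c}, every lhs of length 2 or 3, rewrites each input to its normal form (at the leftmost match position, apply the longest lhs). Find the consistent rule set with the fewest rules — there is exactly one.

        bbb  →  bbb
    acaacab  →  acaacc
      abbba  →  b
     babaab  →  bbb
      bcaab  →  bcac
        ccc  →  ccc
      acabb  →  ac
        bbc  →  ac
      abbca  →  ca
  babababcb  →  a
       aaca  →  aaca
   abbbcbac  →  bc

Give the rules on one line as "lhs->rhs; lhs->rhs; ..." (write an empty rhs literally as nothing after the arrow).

  | bbb
  | acaacab => acaacc
  | abbba => cbba => ba => b
  | babaab => bbaab => bbab => bbb

ab->c; ba->b; bbc->ac; cb->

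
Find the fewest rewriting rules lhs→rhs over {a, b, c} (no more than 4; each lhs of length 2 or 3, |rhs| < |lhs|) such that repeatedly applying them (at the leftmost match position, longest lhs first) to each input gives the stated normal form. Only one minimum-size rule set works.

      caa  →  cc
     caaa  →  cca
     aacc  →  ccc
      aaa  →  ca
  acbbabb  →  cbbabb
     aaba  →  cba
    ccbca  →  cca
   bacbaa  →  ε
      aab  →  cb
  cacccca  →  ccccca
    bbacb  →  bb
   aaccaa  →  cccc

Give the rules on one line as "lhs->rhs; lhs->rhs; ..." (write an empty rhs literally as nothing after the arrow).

aa->c; ac->c; bc->

  | caa => cc
  | caaa => cca
  | aacc => ccc
  | aaa => ca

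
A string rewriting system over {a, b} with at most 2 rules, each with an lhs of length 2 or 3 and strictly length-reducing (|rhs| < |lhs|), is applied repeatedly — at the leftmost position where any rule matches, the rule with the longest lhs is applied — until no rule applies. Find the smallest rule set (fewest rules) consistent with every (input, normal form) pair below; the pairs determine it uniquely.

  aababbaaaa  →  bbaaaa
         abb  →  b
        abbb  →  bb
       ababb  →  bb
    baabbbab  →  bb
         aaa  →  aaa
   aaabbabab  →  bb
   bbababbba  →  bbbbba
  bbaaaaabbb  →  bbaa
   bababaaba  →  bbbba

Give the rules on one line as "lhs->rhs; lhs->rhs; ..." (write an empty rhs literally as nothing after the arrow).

ab->; aba->ba

  | aababbaaaa => ababbaaaa => babbaaaa => bbaaaa
  | abb => b
  | abbb => bb
  | ababb => babb => bb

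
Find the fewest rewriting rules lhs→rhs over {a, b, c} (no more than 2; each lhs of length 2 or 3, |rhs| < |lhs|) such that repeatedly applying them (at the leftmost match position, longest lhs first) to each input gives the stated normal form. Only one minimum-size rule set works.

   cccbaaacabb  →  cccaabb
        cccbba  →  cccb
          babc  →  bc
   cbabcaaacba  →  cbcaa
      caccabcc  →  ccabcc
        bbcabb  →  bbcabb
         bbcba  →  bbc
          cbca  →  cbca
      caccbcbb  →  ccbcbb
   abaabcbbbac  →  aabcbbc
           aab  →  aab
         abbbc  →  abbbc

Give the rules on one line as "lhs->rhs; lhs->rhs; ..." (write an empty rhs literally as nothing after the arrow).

  | cccbaaacabb => cccaacabb => cccaabb
  | cccbba => cccb
  | babc => bc
  | cbabcaaacba => cbcaaacba => cbcaaba => cbcaa

ac->; ba->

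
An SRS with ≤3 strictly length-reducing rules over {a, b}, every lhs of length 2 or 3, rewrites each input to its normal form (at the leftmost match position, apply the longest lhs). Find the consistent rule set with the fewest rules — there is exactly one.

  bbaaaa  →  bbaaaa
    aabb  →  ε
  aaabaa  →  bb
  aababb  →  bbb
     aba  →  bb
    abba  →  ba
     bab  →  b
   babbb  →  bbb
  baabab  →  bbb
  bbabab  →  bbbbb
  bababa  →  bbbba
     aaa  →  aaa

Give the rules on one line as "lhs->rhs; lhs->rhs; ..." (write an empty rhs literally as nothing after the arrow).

  | bbaaaa
  | aabb => ab => ε
  | aaabaa => aabba => aba => bb
  | aababb => abbbb => bbb

ab->; aba->bb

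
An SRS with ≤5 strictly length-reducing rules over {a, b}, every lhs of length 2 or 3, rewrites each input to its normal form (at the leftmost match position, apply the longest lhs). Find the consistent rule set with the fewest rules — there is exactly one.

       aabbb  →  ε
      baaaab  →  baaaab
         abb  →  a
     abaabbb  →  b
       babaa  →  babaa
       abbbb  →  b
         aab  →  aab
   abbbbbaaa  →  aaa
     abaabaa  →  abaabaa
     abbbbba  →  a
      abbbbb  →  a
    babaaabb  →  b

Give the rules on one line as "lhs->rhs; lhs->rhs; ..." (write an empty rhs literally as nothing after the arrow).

abb->bb; bb->a; bba->a; bbb->

  | aabbb => abbb => bbb => ε
  | baaaab
  | abb => bb => a
  | abaabbb => ababbb => abbbb => bbbb => b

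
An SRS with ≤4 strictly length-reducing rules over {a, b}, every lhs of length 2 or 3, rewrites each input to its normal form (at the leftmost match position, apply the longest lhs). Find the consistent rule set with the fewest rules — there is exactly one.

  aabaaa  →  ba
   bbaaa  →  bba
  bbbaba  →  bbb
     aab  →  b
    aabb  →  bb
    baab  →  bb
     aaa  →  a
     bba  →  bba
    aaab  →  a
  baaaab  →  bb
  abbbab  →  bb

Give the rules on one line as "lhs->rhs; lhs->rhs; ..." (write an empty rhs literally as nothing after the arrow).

aa->; ab->a; abb->ba

  | aabaaa => baaa => ba
  | bbaaa => bba
  | bbbaba => bbbaa => bbb
  | aab => b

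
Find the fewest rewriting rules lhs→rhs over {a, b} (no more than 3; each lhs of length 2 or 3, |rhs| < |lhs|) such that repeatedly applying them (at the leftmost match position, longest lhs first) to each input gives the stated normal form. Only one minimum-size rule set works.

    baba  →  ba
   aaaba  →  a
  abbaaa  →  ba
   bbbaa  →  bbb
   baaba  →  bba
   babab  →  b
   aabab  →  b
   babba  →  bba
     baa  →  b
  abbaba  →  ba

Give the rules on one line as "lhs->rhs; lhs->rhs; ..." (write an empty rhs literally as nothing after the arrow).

  | baba => ba
  | aaaba => aba => a
  | abbaaa => baaa => ba
  | bbbaa => bbb

aa->; ab->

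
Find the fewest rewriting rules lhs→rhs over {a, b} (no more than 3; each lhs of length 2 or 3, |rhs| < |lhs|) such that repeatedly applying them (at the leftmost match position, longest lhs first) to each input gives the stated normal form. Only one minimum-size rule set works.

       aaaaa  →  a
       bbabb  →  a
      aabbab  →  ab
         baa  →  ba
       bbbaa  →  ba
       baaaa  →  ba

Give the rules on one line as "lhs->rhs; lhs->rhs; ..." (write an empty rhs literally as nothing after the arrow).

aa->a; bb->

  | aaaaa => aaaa => aaa => aa => a
  | bbabb => abb => a
  | aabbab => abbab => aab => ab
  | baa => ba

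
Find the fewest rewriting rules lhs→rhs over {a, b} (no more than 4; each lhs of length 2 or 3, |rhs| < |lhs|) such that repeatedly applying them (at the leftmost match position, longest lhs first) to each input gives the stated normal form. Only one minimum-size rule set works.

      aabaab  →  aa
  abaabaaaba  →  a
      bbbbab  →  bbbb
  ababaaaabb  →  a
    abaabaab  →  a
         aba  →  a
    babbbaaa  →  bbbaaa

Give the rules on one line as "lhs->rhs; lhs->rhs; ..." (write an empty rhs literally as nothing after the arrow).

  | aabaab => aabab => aabb => aab => aa
  | abaabaaaba => ababaaaba => abbaaaba => abaaaba => abaaba => ababa => abba => aba => ab => a
  | bbbbab => bbbb
  | ababaaaabb => abbaaaabb => abaaaabb => abaaabb => abaabb => ababb => abbb => abb => ab => a

ab->a; aba->ab; bab->b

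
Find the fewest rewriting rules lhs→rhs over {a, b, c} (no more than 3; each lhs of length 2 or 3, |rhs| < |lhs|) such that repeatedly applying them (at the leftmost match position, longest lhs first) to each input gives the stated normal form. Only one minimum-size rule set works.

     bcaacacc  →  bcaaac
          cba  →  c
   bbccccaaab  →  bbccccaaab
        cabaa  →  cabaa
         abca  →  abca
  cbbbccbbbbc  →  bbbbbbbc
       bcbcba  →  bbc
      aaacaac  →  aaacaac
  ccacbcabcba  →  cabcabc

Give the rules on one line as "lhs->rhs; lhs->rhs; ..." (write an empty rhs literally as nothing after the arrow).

cac->a; cb->b; cba->c

  | bcaacacc => bcaaac
  | cba => c
  | bbccccaaab
  | cabaa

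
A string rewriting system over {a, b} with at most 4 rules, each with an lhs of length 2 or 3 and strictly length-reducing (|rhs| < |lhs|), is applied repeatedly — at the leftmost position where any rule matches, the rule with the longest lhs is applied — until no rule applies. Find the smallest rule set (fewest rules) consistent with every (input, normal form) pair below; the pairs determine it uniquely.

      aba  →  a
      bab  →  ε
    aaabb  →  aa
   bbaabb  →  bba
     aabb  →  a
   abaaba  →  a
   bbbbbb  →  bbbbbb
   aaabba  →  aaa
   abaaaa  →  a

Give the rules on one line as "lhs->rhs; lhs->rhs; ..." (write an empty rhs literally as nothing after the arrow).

  | aba => ab => a
  | bab => ε
  | aaabb => aa
  | bbaabb => bba

ab->a; aba->ab; abb->; bab->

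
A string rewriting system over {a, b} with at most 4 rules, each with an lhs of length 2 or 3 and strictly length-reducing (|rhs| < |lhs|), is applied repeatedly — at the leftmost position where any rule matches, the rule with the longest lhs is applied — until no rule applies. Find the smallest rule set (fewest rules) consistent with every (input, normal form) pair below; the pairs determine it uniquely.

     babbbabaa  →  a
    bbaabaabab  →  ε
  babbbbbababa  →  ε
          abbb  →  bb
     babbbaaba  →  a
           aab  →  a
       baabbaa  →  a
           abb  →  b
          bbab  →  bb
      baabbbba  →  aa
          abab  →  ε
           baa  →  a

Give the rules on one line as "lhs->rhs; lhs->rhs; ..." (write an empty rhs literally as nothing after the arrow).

  | babbbabaa => bbbabaa => aabaa => aaa => a
  | bbaabaabab => babaabab => baabab => abab => ab => ε
  | babbbbbababa => bbbbbababa => abbababa => bababa => baba => ba => ε
  | abbb => bb

aaa->a; ab->; ba->; bbb->a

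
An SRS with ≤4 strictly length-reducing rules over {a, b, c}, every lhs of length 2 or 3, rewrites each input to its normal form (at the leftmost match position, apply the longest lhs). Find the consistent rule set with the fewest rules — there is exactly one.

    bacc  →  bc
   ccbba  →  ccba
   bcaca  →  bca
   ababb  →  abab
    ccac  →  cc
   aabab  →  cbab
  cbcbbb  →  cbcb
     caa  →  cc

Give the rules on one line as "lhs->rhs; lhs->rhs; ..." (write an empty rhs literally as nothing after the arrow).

  | bacc => bc
  | ccbba => ccba
  | bcaca => bca
  | ababb => abab

aa->c; ac->; bb->b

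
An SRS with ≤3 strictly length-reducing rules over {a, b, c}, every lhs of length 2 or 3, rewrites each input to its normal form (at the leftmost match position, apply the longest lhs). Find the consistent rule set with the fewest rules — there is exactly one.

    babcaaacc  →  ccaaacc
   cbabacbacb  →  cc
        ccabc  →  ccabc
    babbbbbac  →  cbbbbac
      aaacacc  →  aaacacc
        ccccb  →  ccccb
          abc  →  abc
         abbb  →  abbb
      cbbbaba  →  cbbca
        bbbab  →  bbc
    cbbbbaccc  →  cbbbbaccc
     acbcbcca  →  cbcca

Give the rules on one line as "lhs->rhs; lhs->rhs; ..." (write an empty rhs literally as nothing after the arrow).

acb->; bab->c

  | babcaaacc => ccaaacc
  | cbabacbacb => ccacbacb => ccacb => cc
  | ccabc
  | babbbbbac => cbbbbac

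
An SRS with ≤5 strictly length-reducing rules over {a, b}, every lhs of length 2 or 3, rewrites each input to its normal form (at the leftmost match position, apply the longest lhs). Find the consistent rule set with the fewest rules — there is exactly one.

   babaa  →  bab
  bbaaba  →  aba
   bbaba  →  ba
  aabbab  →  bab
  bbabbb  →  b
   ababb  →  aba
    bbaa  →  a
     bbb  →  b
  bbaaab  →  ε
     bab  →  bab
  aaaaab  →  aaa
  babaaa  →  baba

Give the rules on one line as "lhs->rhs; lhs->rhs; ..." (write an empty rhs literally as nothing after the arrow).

  | babaa => bab
  | bbaaba => aba
  | bbaba => ba
  | aabbab => bab

aab->; baa->b; bb->; bba->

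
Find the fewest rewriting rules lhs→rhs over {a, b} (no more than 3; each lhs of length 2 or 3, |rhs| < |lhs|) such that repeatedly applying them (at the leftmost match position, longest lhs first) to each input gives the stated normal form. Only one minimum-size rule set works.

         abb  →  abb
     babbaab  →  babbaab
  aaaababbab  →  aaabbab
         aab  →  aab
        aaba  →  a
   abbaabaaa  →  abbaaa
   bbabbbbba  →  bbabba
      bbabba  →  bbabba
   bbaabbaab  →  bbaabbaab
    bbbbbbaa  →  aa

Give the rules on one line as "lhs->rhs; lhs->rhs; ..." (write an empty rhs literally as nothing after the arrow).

aba->; bbb->

  | abb
  | babbaab
  | aaaababbab => aaabbab
  | aab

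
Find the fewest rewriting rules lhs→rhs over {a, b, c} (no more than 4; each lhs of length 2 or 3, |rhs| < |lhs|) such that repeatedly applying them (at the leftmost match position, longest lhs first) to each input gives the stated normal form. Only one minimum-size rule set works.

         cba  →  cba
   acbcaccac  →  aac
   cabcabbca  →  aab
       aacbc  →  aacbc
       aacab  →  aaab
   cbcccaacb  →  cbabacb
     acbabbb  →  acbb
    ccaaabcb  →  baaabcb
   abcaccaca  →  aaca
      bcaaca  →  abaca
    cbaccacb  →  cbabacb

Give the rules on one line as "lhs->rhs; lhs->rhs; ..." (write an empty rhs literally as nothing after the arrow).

abb->; bca->ab; cab->ab; cc->b

  | cba
  | acbcaccac => acabccac => aabccac => aabbac => aac
  | cabcabbca => abcabbca => aabbbca => abca => aab
  | aacbc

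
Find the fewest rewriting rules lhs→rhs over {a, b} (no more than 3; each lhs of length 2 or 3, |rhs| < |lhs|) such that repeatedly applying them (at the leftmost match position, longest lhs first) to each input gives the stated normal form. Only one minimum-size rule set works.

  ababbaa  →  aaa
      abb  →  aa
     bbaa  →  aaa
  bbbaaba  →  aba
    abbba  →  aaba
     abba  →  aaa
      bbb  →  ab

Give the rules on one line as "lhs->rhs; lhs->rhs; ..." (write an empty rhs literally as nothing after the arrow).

baa->; bb->a

  | ababbaa => abaaaa => aaa
  | abb => aa
  | bbaa => aaa
  | bbbaaba => abaaba => aba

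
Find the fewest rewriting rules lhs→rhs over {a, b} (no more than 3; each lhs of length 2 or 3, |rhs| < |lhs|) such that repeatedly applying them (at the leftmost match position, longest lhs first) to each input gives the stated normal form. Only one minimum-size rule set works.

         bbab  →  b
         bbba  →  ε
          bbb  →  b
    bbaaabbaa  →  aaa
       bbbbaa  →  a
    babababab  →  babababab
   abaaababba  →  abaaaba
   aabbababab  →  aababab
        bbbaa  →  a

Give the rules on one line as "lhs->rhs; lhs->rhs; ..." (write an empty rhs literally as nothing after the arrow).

bb->b; bba->

  | bbab => b
  | bbba => bba => ε
  | bbb => bb => b
  | bbaaabbaa => aabbaa => aaa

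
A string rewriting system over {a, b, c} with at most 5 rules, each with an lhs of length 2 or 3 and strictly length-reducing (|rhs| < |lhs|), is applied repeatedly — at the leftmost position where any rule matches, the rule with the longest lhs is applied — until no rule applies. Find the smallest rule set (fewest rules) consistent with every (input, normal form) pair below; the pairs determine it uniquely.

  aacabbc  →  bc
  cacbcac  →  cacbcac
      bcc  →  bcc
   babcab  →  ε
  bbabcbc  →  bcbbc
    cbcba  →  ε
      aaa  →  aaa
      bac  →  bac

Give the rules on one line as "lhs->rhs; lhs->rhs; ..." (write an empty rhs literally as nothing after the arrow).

  | aacabbc => cbabbc => abbbc => bc
  | cacbcac
  | bcc
  | babcab => aacab => cbab => abb => ε

aac->cb; abb->; bab->aa; cba->ab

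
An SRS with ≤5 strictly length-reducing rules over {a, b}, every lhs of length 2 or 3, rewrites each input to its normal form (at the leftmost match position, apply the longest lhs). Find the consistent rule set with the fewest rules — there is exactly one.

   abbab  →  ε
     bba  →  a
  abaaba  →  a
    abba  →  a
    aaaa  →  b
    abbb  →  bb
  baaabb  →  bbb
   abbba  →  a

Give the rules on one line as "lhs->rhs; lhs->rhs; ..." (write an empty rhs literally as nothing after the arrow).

  | abbab => bab => ab => ε
  | bba => ba => a
  | abaaba => aaba => bba => ba => a
  | abba => ba => a

aa->b; aaa->aa; ab->; ba->a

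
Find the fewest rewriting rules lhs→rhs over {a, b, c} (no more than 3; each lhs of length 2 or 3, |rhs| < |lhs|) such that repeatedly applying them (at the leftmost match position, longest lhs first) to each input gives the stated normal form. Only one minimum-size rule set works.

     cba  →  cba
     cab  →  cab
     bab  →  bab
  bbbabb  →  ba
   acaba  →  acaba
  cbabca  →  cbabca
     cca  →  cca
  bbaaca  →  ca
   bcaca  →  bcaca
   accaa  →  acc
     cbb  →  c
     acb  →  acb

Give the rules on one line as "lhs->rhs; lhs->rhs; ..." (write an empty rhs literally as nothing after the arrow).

  | cba
  | cab
  | bab
  | bbbabb => babb => ba

aa->; bb->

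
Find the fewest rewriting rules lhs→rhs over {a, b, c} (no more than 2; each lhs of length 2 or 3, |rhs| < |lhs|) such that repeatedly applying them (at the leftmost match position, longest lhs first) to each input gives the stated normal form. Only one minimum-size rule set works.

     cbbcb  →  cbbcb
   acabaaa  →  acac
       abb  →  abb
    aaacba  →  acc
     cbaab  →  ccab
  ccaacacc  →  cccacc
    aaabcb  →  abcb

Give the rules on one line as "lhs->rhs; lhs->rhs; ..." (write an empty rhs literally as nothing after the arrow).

  | cbbcb
  | acabaaa => acacaa => acac
  | abb
  | aaacba => acba => acc

aa->; ba->c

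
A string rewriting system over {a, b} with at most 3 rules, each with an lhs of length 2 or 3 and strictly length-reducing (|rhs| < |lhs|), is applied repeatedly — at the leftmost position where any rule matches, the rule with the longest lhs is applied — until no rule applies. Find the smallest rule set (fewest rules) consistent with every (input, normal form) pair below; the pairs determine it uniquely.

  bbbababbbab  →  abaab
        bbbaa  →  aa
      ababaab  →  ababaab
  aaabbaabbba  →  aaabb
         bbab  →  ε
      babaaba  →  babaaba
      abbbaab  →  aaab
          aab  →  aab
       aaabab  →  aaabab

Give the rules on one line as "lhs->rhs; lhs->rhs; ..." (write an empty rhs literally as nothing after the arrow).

  | bbbababbbab => ababbbab => abaab
  | bbbaa => aa
  | ababaab
  | aaabbaabbba => aaabbabbba => aaabbbbba => aaabba => aaabb

bba->bb; bbb->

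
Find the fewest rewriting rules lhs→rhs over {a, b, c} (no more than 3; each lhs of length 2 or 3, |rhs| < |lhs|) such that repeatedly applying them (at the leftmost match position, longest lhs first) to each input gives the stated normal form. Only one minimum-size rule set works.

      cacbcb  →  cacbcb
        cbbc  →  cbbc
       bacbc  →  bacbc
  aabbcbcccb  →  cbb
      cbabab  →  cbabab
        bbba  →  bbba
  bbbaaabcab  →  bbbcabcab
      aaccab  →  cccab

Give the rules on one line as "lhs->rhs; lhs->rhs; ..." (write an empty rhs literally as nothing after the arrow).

  | cacbcb
  | cbbc
  | bacbc
  | aabbcbcccb => cbbcbcccb => cbbccb => cbb

aa->c; bcc->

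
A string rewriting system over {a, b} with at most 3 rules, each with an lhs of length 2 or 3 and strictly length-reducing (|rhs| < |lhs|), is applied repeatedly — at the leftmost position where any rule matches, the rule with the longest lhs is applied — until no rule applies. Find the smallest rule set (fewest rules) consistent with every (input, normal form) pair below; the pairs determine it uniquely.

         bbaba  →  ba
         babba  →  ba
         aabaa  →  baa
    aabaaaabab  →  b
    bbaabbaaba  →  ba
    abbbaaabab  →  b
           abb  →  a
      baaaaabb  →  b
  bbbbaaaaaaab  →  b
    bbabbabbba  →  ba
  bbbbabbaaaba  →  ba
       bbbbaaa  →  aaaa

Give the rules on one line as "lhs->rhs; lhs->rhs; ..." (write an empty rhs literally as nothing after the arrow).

ab->b; bb->a

  | bbaba => aaba => aba => ba
  | babba => bbba => aba => ba
  | aabaa => abaa => baa
  | aabaaaabab => abaaaabab => baaaabab => baaabab => baabab => babab => bbab => aab => ab => b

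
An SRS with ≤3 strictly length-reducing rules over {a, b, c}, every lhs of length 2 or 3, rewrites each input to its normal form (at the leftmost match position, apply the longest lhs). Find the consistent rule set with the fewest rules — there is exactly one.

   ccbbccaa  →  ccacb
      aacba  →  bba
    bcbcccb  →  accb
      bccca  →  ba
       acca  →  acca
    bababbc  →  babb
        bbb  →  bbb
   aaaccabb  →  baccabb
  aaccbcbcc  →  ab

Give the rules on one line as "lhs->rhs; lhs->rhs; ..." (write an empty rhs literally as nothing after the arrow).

aa->b; bbc->a; bc->b

  | ccbbccaa => ccacaa => ccacb
  | aacba => bcba => bba
  | bcbcccb => bbcccb => accb
  | bccca => bcca => bca => ba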